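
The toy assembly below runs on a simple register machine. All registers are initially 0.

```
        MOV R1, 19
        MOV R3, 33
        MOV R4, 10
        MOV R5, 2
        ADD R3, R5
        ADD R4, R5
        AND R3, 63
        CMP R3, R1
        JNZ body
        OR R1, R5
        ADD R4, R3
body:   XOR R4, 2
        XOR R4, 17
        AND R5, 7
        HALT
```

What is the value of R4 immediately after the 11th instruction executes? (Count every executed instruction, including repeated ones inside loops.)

31

MOV R1, 19 → R1=19
MOV R3, 33 → R3=33
MOV R4, 10 → R4=10
MOV R5, 2 → R5=2
ADD R3, R5 → R3=33+2=35
ADD R4, R5 → R4=10+2=12
AND R3, 63 → R3=35&63=35
CMP R3, R1  (cmp 35,19)
JNZ body: taken
XOR R4, 2 → R4=12^2=14
XOR R4, 17 → R4=14^17=31
After step 11: R4 = 31.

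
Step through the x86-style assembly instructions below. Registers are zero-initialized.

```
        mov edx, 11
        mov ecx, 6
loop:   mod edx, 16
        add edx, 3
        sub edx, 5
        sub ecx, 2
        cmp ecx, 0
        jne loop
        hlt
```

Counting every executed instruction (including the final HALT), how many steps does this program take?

21

after mov edx, 11: edx=11
after mov ecx, 6: ecx=6
after mod edx, 16: edx=11%16=11
after add edx, 3: edx=11+3=14
after sub edx, 5: edx=14-5=9
after sub ecx, 2: ecx=6-2=4
cmp ecx, 0  (cmp 4,0)
jne loop: taken
after mod edx, 16: edx=9%16=9
after add edx, 3: edx=9+3=12
after sub edx, 5: edx=12-5=7
after sub ecx, 2: ecx=4-2=2
cmp ecx, 0  (cmp 2,0)
jne loop: taken
after mod edx, 16: edx=7%16=7
after add edx, 3: edx=7+3=10
after sub edx, 5: edx=10-5=5
after sub ecx, 2: ecx=2-2=0
cmp ecx, 0  (cmp 0,0)
jne loop: not taken
halt.
Total executed instructions: 21.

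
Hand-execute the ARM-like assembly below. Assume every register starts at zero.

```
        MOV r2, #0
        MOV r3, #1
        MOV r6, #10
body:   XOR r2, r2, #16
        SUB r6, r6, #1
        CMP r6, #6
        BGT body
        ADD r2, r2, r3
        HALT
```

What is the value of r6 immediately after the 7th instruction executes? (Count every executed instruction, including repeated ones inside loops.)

r2=0
r3=1
r6=10
r2=0^16=16
r6=10-1=9
CMP r6, #6  (cmp 9,6)
BGT body: taken
After step 7: r6 = 9.

9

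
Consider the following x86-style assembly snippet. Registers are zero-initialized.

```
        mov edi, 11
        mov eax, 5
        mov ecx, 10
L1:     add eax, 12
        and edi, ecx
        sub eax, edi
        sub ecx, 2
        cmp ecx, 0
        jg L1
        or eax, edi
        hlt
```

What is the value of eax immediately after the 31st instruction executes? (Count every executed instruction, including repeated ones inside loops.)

mov edi, 11 → edi=11
mov eax, 5 → eax=5
mov ecx, 10 → ecx=10
add eax, 12 → eax=5+12=17
and edi, ecx → edi=11&10=10
sub eax, edi → eax=17-10=7
sub ecx, 2 → ecx=10-2=8
cmp ecx, 0  (cmp 8,0)
jg L1: taken
add eax, 12 → eax=7+12=19
and edi, ecx → edi=10&8=8
sub eax, edi → eax=19-8=11
sub ecx, 2 → ecx=8-2=6
cmp ecx, 0  (cmp 6,0)
jg L1: taken
add eax, 12 → eax=11+12=23
and edi, ecx → edi=8&6=0
sub eax, edi → eax=23-0=23
sub ecx, 2 → ecx=6-2=4
cmp ecx, 0  (cmp 4,0)
jg L1: taken
add eax, 12 → eax=23+12=35
and edi, ecx → edi=0&4=0
sub eax, edi → eax=35-0=35
sub ecx, 2 → ecx=4-2=2
cmp ecx, 0  (cmp 2,0)
jg L1: taken
add eax, 12 → eax=35+12=47
and edi, ecx → edi=0&2=0
sub eax, edi → eax=47-0=47
sub ecx, 2 → ecx=2-2=0
After step 31: eax = 47.

47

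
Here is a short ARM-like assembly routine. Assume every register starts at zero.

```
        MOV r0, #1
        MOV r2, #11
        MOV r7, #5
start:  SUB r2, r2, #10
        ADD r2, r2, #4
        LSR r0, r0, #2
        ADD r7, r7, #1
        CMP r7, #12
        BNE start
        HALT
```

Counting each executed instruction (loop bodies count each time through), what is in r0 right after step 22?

MOV r0, #1 → r0=1
MOV r2, #11 → r2=11
MOV r7, #5 → r7=5
SUB r2, r2, #10 → r2=11-10=1
ADD r2, r2, #4 → r2=1+4=5
LSR r0, r0, #2 → r0=1>>2=0
ADD r7, r7, #1 → r7=5+1=6
CMP r7, #12  (cmp 6,12)
BNE start: taken
SUB r2, r2, #10 → r2=5-10=-5
ADD r2, r2, #4 → r2=(-5)+4=-1
LSR r0, r0, #2 → r0=0>>2=0
ADD r7, r7, #1 → r7=6+1=7
CMP r7, #12  (cmp 7,12)
BNE start: taken
SUB r2, r2, #10 → r2=(-1)-10=-11
ADD r2, r2, #4 → r2=(-11)+4=-7
LSR r0, r0, #2 → r0=0>>2=0
ADD r7, r7, #1 → r7=7+1=8
CMP r7, #12  (cmp 8,12)
BNE start: taken
SUB r2, r2, #10 → r2=(-7)-10=-17
After step 22: r0 = 0.

0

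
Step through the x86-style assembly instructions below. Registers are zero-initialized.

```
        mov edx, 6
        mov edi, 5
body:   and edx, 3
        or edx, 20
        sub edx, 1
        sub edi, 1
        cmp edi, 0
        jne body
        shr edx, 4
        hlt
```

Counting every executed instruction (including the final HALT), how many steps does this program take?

edx=6
edi=5
edx=6&3=2
edx=2|20=22
edx=22-1=21
edi=5-1=4
cmp edi, 0  (cmp 4,0)
jne body: taken
edx=21&3=1
edx=1|20=21
edx=21-1=20
edi=4-1=3
cmp edi, 0  (cmp 3,0)
jne body: taken
edx=20&3=0
edx=0|20=20
edx=20-1=19
edi=3-1=2
cmp edi, 0  (cmp 2,0)
jne body: taken
edx=19&3=3
edx=3|20=23
edx=23-1=22
edi=2-1=1
cmp edi, 0  (cmp 1,0)
jne body: taken
edx=22&3=2
edx=2|20=22
edx=22-1=21
edi=1-1=0
cmp edi, 0  (cmp 0,0)
jne body: not taken
edx=21>>4=1
halt.
Total executed instructions: 34.

34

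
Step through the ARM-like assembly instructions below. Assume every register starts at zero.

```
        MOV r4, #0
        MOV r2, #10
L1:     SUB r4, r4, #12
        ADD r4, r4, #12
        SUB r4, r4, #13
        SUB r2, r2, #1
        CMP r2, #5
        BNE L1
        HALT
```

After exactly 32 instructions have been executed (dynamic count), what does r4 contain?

MOV r4, #0 → r4=0
MOV r2, #10 → r2=10
SUB r4, r4, #12 → r4=0-12=-12
ADD r4, r4, #12 → r4=(-12)+12=0
SUB r4, r4, #13 → r4=0-13=-13
SUB r2, r2, #1 → r2=10-1=9
CMP r2, #5  (cmp 9,5)
BNE L1: taken
SUB r4, r4, #12 → r4=(-13)-12=-25
ADD r4, r4, #12 → r4=(-25)+12=-13
SUB r4, r4, #13 → r4=(-13)-13=-26
SUB r2, r2, #1 → r2=9-1=8
CMP r2, #5  (cmp 8,5)
BNE L1: taken
SUB r4, r4, #12 → r4=(-26)-12=-38
ADD r4, r4, #12 → r4=(-38)+12=-26
SUB r4, r4, #13 → r4=(-26)-13=-39
SUB r2, r2, #1 → r2=8-1=7
CMP r2, #5  (cmp 7,5)
BNE L1: taken
SUB r4, r4, #12 → r4=(-39)-12=-51
ADD r4, r4, #12 → r4=(-51)+12=-39
SUB r4, r4, #13 → r4=(-39)-13=-52
SUB r2, r2, #1 → r2=7-1=6
CMP r2, #5  (cmp 6,5)
BNE L1: taken
SUB r4, r4, #12 → r4=(-52)-12=-64
ADD r4, r4, #12 → r4=(-64)+12=-52
SUB r4, r4, #13 → r4=(-52)-13=-65
SUB r2, r2, #1 → r2=6-1=5
CMP r2, #5  (cmp 5,5)
BNE L1: not taken
After step 32: r4 = -65.

-65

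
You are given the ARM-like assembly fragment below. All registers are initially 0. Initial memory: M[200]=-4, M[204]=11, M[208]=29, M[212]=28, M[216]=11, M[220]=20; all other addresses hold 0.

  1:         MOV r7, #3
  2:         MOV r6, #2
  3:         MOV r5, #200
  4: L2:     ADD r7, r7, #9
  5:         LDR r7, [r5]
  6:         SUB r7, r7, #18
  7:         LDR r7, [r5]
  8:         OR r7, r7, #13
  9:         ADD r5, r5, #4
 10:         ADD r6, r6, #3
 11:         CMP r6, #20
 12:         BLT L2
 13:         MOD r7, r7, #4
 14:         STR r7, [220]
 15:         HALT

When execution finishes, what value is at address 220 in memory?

1

r7=3
r6=2
r5=200
r7=3+9=12
r7=M[200]=-4
r7=(-4)-18=-22
r7=M[200]=-4
r7=(-4)|13=-3
r5=200+4=204
r6=2+3=5
CMP r6, #20  (cmp 5,20)
BLT L2: taken
r7=(-3)+9=6
r7=M[204]=11
r7=11-18=-7
r7=M[204]=11
r7=11|13=15
r5=204+4=208
r6=5+3=8
CMP r6, #20  (cmp 8,20)
BLT L2: taken
r7=15+9=24
r7=M[208]=29
r7=29-18=11
r7=M[208]=29
r7=29|13=29
r5=208+4=212
r6=8+3=11
CMP r6, #20  (cmp 11,20)
BLT L2: taken
r7=29+9=38
r7=M[212]=28
r7=28-18=10
r7=M[212]=28
r7=28|13=29
r5=212+4=216
r6=11+3=14
CMP r6, #20  (cmp 14,20)
BLT L2: taken
r7=29+9=38
r7=M[216]=11
r7=11-18=-7
r7=M[216]=11
r7=11|13=15
r5=216+4=220
r6=14+3=17
CMP r6, #20  (cmp 17,20)
BLT L2: taken
r7=15+9=24
r7=M[220]=20
r7=20-18=2
r7=M[220]=20
r7=20|13=29
r5=220+4=224
r6=17+3=20
CMP r6, #20  (cmp 20,20)
BLT L2: not taken
r7=29%4=1
STR r7, [220] → M[220]=1
halt.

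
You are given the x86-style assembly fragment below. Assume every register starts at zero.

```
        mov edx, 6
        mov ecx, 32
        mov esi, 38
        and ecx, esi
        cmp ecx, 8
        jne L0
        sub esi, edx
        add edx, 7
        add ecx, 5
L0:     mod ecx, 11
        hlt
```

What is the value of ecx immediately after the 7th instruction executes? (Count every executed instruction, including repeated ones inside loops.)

10

edx=6
ecx=32
esi=38
ecx=32&38=32
cmp ecx, 8  (cmp 32,8)
jne L0: taken
ecx=32%11=10
After step 7: ecx = 10.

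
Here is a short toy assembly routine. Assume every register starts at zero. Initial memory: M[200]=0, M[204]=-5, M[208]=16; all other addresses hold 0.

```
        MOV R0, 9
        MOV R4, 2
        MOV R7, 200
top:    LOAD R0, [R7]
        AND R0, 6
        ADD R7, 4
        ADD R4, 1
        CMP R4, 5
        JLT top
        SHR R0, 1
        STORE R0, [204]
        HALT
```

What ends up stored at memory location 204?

0

R0=9
R4=2
R7=200
R0=M[200]=0
R0=0&6=0
R7=200+4=204
R4=2+1=3
CMP R4, 5  (cmp 3,5)
JLT top: taken
R0=M[204]=-5
R0=(-5)&6=2
R7=204+4=208
R4=3+1=4
CMP R4, 5  (cmp 4,5)
JLT top: taken
R0=M[208]=16
R0=16&6=0
R7=208+4=212
R4=4+1=5
CMP R4, 5  (cmp 5,5)
JLT top: not taken
R0=0>>1=0
STORE R0, [204] → M[204]=0
halt.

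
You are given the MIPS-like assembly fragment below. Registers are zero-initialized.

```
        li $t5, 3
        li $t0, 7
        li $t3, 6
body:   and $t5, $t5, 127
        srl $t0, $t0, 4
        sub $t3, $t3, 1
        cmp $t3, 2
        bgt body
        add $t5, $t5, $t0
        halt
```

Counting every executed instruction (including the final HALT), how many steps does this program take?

li $t5, 3 → $t5=3
li $t0, 7 → $t0=7
li $t3, 6 → $t3=6
and $t5, $t5, 127 → $t5=3&127=3
srl $t0, $t0, 4 → $t0=7>>4=0
sub $t3, $t3, 1 → $t3=6-1=5
cmp $t3, 2  (cmp 5,2)
bgt body: taken
and $t5, $t5, 127 → $t5=3&127=3
srl $t0, $t0, 4 → $t0=0>>4=0
sub $t3, $t3, 1 → $t3=5-1=4
cmp $t3, 2  (cmp 4,2)
bgt body: taken
and $t5, $t5, 127 → $t5=3&127=3
srl $t0, $t0, 4 → $t0=0>>4=0
sub $t3, $t3, 1 → $t3=4-1=3
cmp $t3, 2  (cmp 3,2)
bgt body: taken
and $t5, $t5, 127 → $t5=3&127=3
srl $t0, $t0, 4 → $t0=0>>4=0
sub $t3, $t3, 1 → $t3=3-1=2
cmp $t3, 2  (cmp 2,2)
bgt body: not taken
add $t5, $t5, $t0 → $t5=3+0=3
halt.
Total executed instructions: 25.

25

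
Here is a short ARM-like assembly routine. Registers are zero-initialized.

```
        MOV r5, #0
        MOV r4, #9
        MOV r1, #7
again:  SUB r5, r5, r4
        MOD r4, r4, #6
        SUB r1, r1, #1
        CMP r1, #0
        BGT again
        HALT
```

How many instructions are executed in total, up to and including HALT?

39

after MOV r5, #0: r5=0
after MOV r4, #9: r4=9
after MOV r1, #7: r1=7
after SUB r5, r5, r4: r5=0-9=-9
after MOD r4, r4, #6: r4=9%6=3
after SUB r1, r1, #1: r1=7-1=6
CMP r1, #0  (cmp 6,0)
BGT again: taken
after SUB r5, r5, r4: r5=(-9)-3=-12
after MOD r4, r4, #6: r4=3%6=3
after SUB r1, r1, #1: r1=6-1=5
CMP r1, #0  (cmp 5,0)
BGT again: taken
after SUB r5, r5, r4: r5=(-12)-3=-15
after MOD r4, r4, #6: r4=3%6=3
after SUB r1, r1, #1: r1=5-1=4
CMP r1, #0  (cmp 4,0)
BGT again: taken
after SUB r5, r5, r4: r5=(-15)-3=-18
after MOD r4, r4, #6: r4=3%6=3
after SUB r1, r1, #1: r1=4-1=3
CMP r1, #0  (cmp 3,0)
BGT again: taken
after SUB r5, r5, r4: r5=(-18)-3=-21
after MOD r4, r4, #6: r4=3%6=3
after SUB r1, r1, #1: r1=3-1=2
CMP r1, #0  (cmp 2,0)
BGT again: taken
after SUB r5, r5, r4: r5=(-21)-3=-24
after MOD r4, r4, #6: r4=3%6=3
after SUB r1, r1, #1: r1=2-1=1
CMP r1, #0  (cmp 1,0)
BGT again: taken
after SUB r5, r5, r4: r5=(-24)-3=-27
after MOD r4, r4, #6: r4=3%6=3
after SUB r1, r1, #1: r1=1-1=0
CMP r1, #0  (cmp 0,0)
BGT again: not taken
halt.
Total executed instructions: 39.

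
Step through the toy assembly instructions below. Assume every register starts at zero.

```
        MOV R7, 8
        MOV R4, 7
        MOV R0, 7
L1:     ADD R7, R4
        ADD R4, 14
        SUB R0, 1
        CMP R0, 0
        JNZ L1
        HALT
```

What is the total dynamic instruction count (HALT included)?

39

R7=8
R4=7
R0=7
R7=8+7=15
R4=7+14=21
R0=7-1=6
CMP R0, 0  (cmp 6,0)
JNZ L1: taken
R7=15+21=36
R4=21+14=35
R0=6-1=5
CMP R0, 0  (cmp 5,0)
JNZ L1: taken
R7=36+35=71
R4=35+14=49
R0=5-1=4
CMP R0, 0  (cmp 4,0)
JNZ L1: taken
R7=71+49=120
R4=49+14=63
R0=4-1=3
CMP R0, 0  (cmp 3,0)
JNZ L1: taken
R7=120+63=183
R4=63+14=77
R0=3-1=2
CMP R0, 0  (cmp 2,0)
JNZ L1: taken
R7=183+77=260
R4=77+14=91
R0=2-1=1
CMP R0, 0  (cmp 1,0)
JNZ L1: taken
R7=260+91=351
R4=91+14=105
R0=1-1=0
CMP R0, 0  (cmp 0,0)
JNZ L1: not taken
halt.
Total executed instructions: 39.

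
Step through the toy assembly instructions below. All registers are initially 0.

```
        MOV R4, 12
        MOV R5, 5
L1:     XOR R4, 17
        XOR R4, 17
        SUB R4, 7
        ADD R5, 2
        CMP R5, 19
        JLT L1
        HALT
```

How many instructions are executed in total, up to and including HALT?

45

MOV R4, 12 → R4=12
MOV R5, 5 → R5=5
XOR R4, 17 → R4=12^17=29
XOR R4, 17 → R4=29^17=12
SUB R4, 7 → R4=12-7=5
ADD R5, 2 → R5=5+2=7
CMP R5, 19  (cmp 7,19)
JLT L1: taken
XOR R4, 17 → R4=5^17=20
XOR R4, 17 → R4=20^17=5
SUB R4, 7 → R4=5-7=-2
ADD R5, 2 → R5=7+2=9
CMP R5, 19  (cmp 9,19)
JLT L1: taken
XOR R4, 17 → R4=(-2)^17=-17
XOR R4, 17 → R4=(-17)^17=-2
SUB R4, 7 → R4=(-2)-7=-9
ADD R5, 2 → R5=9+2=11
CMP R5, 19  (cmp 11,19)
JLT L1: taken
XOR R4, 17 → R4=(-9)^17=-26
XOR R4, 17 → R4=(-26)^17=-9
SUB R4, 7 → R4=(-9)-7=-16
ADD R5, 2 → R5=11+2=13
CMP R5, 19  (cmp 13,19)
JLT L1: taken
XOR R4, 17 → R4=(-16)^17=-31
XOR R4, 17 → R4=(-31)^17=-16
SUB R4, 7 → R4=(-16)-7=-23
ADD R5, 2 → R5=13+2=15
CMP R5, 19  (cmp 15,19)
JLT L1: taken
XOR R4, 17 → R4=(-23)^17=-8
XOR R4, 17 → R4=(-8)^17=-23
SUB R4, 7 → R4=(-23)-7=-30
ADD R5, 2 → R5=15+2=17
CMP R5, 19  (cmp 17,19)
JLT L1: taken
XOR R4, 17 → R4=(-30)^17=-13
XOR R4, 17 → R4=(-13)^17=-30
SUB R4, 7 → R4=(-30)-7=-37
ADD R5, 2 → R5=17+2=19
CMP R5, 19  (cmp 19,19)
JLT L1: not taken
halt.
Total executed instructions: 45.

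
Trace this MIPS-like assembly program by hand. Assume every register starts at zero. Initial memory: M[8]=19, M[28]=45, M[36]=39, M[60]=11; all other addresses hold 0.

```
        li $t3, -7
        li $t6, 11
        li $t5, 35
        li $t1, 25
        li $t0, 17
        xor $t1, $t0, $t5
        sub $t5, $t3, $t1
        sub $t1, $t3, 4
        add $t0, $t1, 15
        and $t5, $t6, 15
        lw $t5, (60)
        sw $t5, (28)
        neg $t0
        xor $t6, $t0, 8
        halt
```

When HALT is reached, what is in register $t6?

after li $t3, -7: $t3=-7
after li $t6, 11: $t6=11
after li $t5, 35: $t5=35
after li $t1, 25: $t1=25
after li $t0, 17: $t0=17
after xor $t1, $t0, $t5: $t1=17^35=50
after sub $t5, $t3, $t1: $t5=(-7)-50=-57
after sub $t1, $t3, 4: $t1=(-7)-4=-11
after add $t0, $t1, 15: $t0=(-11)+15=4
after and $t5, $t6, 15: $t5=11&15=11
after lw $t5, (60): $t5=M[60]=11
sw $t5, (28) → M[28]=11
after neg $t0: $t0=-(4)=-4
after xor $t6, $t0, 8: $t6=(-4)^8=-12
halt.

-12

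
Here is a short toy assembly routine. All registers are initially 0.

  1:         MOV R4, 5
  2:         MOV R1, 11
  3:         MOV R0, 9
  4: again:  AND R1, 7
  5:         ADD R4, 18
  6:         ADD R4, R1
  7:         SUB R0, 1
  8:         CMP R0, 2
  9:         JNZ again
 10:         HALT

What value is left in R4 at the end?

152

after MOV R4, 5: R4=5
after MOV R1, 11: R1=11
after MOV R0, 9: R0=9
after AND R1, 7: R1=11&7=3
after ADD R4, 18: R4=5+18=23
after ADD R4, R1: R4=23+3=26
after SUB R0, 1: R0=9-1=8
CMP R0, 2  (cmp 8,2)
JNZ again: taken
after AND R1, 7: R1=3&7=3
after ADD R4, 18: R4=26+18=44
after ADD R4, R1: R4=44+3=47
after SUB R0, 1: R0=8-1=7
CMP R0, 2  (cmp 7,2)
JNZ again: taken
after AND R1, 7: R1=3&7=3
after ADD R4, 18: R4=47+18=65
after ADD R4, R1: R4=65+3=68
after SUB R0, 1: R0=7-1=6
CMP R0, 2  (cmp 6,2)
JNZ again: taken
after AND R1, 7: R1=3&7=3
after ADD R4, 18: R4=68+18=86
after ADD R4, R1: R4=86+3=89
after SUB R0, 1: R0=6-1=5
CMP R0, 2  (cmp 5,2)
JNZ again: taken
after AND R1, 7: R1=3&7=3
after ADD R4, 18: R4=89+18=107
after ADD R4, R1: R4=107+3=110
after SUB R0, 1: R0=5-1=4
CMP R0, 2  (cmp 4,2)
JNZ again: taken
after AND R1, 7: R1=3&7=3
after ADD R4, 18: R4=110+18=128
after ADD R4, R1: R4=128+3=131
after SUB R0, 1: R0=4-1=3
CMP R0, 2  (cmp 3,2)
JNZ again: taken
after AND R1, 7: R1=3&7=3
after ADD R4, 18: R4=131+18=149
after ADD R4, R1: R4=149+3=152
after SUB R0, 1: R0=3-1=2
CMP R0, 2  (cmp 2,2)
JNZ again: not taken
halt.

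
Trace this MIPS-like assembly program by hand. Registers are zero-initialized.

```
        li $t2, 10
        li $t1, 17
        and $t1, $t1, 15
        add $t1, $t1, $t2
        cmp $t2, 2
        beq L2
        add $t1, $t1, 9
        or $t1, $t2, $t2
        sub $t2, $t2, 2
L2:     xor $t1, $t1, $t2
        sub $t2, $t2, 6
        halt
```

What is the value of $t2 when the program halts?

after li $t2, 10: $t2=10
after li $t1, 17: $t1=17
after and $t1, $t1, 15: $t1=17&15=1
after add $t1, $t1, $t2: $t1=1+10=11
cmp $t2, 2  (cmp 10,2)
beq L2: not taken
after add $t1, $t1, 9: $t1=11+9=20
after or $t1, $t2, $t2: $t1=10|10=10
after sub $t2, $t2, 2: $t2=10-2=8
after xor $t1, $t1, $t2: $t1=10^8=2
after sub $t2, $t2, 6: $t2=8-6=2
halt.

2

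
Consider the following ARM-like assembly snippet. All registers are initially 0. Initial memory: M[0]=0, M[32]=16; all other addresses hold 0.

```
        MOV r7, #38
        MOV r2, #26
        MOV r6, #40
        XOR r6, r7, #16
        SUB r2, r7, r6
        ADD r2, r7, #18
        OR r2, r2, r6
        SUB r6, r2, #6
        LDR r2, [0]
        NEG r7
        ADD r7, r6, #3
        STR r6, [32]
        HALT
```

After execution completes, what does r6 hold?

MOV r7, #38 → r7=38
MOV r2, #26 → r2=26
MOV r6, #40 → r6=40
XOR r6, r7, #16 → r6=38^16=54
SUB r2, r7, r6 → r2=38-54=-16
ADD r2, r7, #18 → r2=38+18=56
OR r2, r2, r6 → r2=56|54=62
SUB r6, r2, #6 → r6=62-6=56
LDR r2, [0] → r2=M[0]=0
NEG r7 → r7=-(38)=-38
ADD r7, r6, #3 → r7=56+3=59
STR r6, [32] → M[32]=56
halt.

56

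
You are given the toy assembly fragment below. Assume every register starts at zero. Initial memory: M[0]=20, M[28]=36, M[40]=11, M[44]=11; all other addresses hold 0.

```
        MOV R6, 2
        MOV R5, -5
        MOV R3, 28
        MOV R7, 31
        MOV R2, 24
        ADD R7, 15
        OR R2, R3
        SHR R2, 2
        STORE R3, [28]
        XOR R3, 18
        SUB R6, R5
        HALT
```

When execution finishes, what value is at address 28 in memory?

28

MOV R6, 2 → R6=2
MOV R5, -5 → R5=-5
MOV R3, 28 → R3=28
MOV R7, 31 → R7=31
MOV R2, 24 → R2=24
ADD R7, 15 → R7=31+15=46
OR R2, R3 → R2=24|28=28
SHR R2, 2 → R2=28>>2=7
STORE R3, [28] → M[28]=28
XOR R3, 18 → R3=28^18=14
SUB R6, R5 → R6=2-(-5)=7
halt.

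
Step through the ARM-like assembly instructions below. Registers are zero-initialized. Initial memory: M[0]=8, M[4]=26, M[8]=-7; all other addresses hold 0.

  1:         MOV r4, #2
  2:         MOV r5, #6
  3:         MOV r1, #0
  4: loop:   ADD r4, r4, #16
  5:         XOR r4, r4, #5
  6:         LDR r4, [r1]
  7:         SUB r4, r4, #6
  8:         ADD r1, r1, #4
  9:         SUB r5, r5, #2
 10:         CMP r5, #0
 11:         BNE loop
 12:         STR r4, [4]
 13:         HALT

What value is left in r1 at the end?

12

after MOV r4, #2: r4=2
after MOV r5, #6: r5=6
after MOV r1, #0: r1=0
after ADD r4, r4, #16: r4=2+16=18
after XOR r4, r4, #5: r4=18^5=23
after LDR r4, [r1]: r4=M[0]=8
after SUB r4, r4, #6: r4=8-6=2
after ADD r1, r1, #4: r1=0+4=4
after SUB r5, r5, #2: r5=6-2=4
CMP r5, #0  (cmp 4,0)
BNE loop: taken
after ADD r4, r4, #16: r4=2+16=18
after XOR r4, r4, #5: r4=18^5=23
after LDR r4, [r1]: r4=M[4]=26
after SUB r4, r4, #6: r4=26-6=20
after ADD r1, r1, #4: r1=4+4=8
after SUB r5, r5, #2: r5=4-2=2
CMP r5, #0  (cmp 2,0)
BNE loop: taken
after ADD r4, r4, #16: r4=20+16=36
after XOR r4, r4, #5: r4=36^5=33
after LDR r4, [r1]: r4=M[8]=-7
after SUB r4, r4, #6: r4=(-7)-6=-13
after ADD r1, r1, #4: r1=8+4=12
after SUB r5, r5, #2: r5=2-2=0
CMP r5, #0  (cmp 0,0)
BNE loop: not taken
STR r4, [4] → M[4]=-13
halt.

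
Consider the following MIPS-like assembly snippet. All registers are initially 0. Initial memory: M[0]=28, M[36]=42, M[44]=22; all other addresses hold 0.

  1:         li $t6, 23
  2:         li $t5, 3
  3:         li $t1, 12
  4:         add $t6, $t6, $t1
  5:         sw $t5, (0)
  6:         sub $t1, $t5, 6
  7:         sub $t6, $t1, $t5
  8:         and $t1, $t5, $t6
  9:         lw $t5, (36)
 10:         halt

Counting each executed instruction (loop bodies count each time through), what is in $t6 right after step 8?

-6

after li $t6, 23: $t6=23
after li $t5, 3: $t5=3
after li $t1, 12: $t1=12
after add $t6, $t6, $t1: $t6=23+12=35
sw $t5, (0) → M[0]=3
after sub $t1, $t5, 6: $t1=3-6=-3
after sub $t6, $t1, $t5: $t6=(-3)-3=-6
after and $t1, $t5, $t6: $t1=3&(-6)=2
After step 8: $t6 = -6.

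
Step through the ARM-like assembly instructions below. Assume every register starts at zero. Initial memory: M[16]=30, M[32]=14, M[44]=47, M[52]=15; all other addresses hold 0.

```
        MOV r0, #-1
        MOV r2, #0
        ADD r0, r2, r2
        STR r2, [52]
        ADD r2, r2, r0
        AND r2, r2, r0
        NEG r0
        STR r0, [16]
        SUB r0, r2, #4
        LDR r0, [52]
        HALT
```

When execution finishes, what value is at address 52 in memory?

MOV r0, #-1 → r0=-1
MOV r2, #0 → r2=0
ADD r0, r2, r2 → r0=0+0=0
STR r2, [52] → M[52]=0
ADD r2, r2, r0 → r2=0+0=0
AND r2, r2, r0 → r2=0&0=0
NEG r0 → r0=-(0)=0
STR r0, [16] → M[16]=0
SUB r0, r2, #4 → r0=0-4=-4
LDR r0, [52] → r0=M[52]=0
halt.

0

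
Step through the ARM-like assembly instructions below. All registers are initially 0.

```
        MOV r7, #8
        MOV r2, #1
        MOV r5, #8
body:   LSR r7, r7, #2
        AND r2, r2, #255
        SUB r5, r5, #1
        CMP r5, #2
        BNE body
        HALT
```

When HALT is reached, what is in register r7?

0

r7=8
r2=1
r5=8
r7=8>>2=2
r2=1&255=1
r5=8-1=7
CMP r5, #2  (cmp 7,2)
BNE body: taken
r7=2>>2=0
r2=1&255=1
r5=7-1=6
CMP r5, #2  (cmp 6,2)
BNE body: taken
r7=0>>2=0
r2=1&255=1
r5=6-1=5
CMP r5, #2  (cmp 5,2)
BNE body: taken
r7=0>>2=0
r2=1&255=1
r5=5-1=4
CMP r5, #2  (cmp 4,2)
BNE body: taken
r7=0>>2=0
r2=1&255=1
r5=4-1=3
CMP r5, #2  (cmp 3,2)
BNE body: taken
r7=0>>2=0
r2=1&255=1
r5=3-1=2
CMP r5, #2  (cmp 2,2)
BNE body: not taken
halt.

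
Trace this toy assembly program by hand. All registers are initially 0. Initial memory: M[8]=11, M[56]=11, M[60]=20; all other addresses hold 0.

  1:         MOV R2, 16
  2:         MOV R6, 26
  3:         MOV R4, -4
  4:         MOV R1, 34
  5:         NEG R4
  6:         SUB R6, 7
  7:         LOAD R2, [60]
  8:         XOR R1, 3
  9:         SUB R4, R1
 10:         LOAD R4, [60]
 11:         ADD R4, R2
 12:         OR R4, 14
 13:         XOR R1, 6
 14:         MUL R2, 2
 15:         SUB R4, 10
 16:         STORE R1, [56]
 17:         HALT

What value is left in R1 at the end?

39

after MOV R2, 16: R2=16
after MOV R6, 26: R6=26
after MOV R4, -4: R4=-4
after MOV R1, 34: R1=34
after NEG R4: R4=-(-4)=4
after SUB R6, 7: R6=26-7=19
after LOAD R2, [60]: R2=M[60]=20
after XOR R1, 3: R1=34^3=33
after SUB R4, R1: R4=4-33=-29
after LOAD R4, [60]: R4=M[60]=20
after ADD R4, R2: R4=20+20=40
after OR R4, 14: R4=40|14=46
after XOR R1, 6: R1=33^6=39
after MUL R2, 2: R2=20*2=40
after SUB R4, 10: R4=46-10=36
STORE R1, [56] → M[56]=39
halt.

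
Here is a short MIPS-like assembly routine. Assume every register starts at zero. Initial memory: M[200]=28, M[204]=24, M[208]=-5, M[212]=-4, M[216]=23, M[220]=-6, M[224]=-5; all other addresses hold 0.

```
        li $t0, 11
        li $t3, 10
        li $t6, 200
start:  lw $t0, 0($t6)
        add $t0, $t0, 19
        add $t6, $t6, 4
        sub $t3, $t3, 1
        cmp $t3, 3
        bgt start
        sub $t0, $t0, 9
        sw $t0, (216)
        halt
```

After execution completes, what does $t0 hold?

$t0=11
$t3=10
$t6=200
$t0=M[200]=28
$t0=28+19=47
$t6=200+4=204
$t3=10-1=9
cmp $t3, 3  (cmp 9,3)
bgt start: taken
$t0=M[204]=24
$t0=24+19=43
$t6=204+4=208
$t3=9-1=8
cmp $t3, 3  (cmp 8,3)
bgt start: taken
$t0=M[208]=-5
$t0=(-5)+19=14
$t6=208+4=212
$t3=8-1=7
cmp $t3, 3  (cmp 7,3)
bgt start: taken
$t0=M[212]=-4
$t0=(-4)+19=15
$t6=212+4=216
$t3=7-1=6
cmp $t3, 3  (cmp 6,3)
bgt start: taken
$t0=M[216]=23
$t0=23+19=42
$t6=216+4=220
$t3=6-1=5
cmp $t3, 3  (cmp 5,3)
bgt start: taken
$t0=M[220]=-6
$t0=(-6)+19=13
$t6=220+4=224
$t3=5-1=4
cmp $t3, 3  (cmp 4,3)
bgt start: taken
$t0=M[224]=-5
$t0=(-5)+19=14
$t6=224+4=228
$t3=4-1=3
cmp $t3, 3  (cmp 3,3)
bgt start: not taken
$t0=14-9=5
sw $t0, (216) → M[216]=5
halt.

5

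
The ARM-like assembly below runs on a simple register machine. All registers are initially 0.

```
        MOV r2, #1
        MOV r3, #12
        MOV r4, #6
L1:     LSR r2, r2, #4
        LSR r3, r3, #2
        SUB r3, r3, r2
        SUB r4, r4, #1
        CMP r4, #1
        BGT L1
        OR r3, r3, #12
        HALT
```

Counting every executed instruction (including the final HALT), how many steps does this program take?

35

MOV r2, #1 → r2=1
MOV r3, #12 → r3=12
MOV r4, #6 → r4=6
LSR r2, r2, #4 → r2=1>>4=0
LSR r3, r3, #2 → r3=12>>2=3
SUB r3, r3, r2 → r3=3-0=3
SUB r4, r4, #1 → r4=6-1=5
CMP r4, #1  (cmp 5,1)
BGT L1: taken
LSR r2, r2, #4 → r2=0>>4=0
LSR r3, r3, #2 → r3=3>>2=0
SUB r3, r3, r2 → r3=0-0=0
SUB r4, r4, #1 → r4=5-1=4
CMP r4, #1  (cmp 4,1)
BGT L1: taken
LSR r2, r2, #4 → r2=0>>4=0
LSR r3, r3, #2 → r3=0>>2=0
SUB r3, r3, r2 → r3=0-0=0
SUB r4, r4, #1 → r4=4-1=3
CMP r4, #1  (cmp 3,1)
BGT L1: taken
LSR r2, r2, #4 → r2=0>>4=0
LSR r3, r3, #2 → r3=0>>2=0
SUB r3, r3, r2 → r3=0-0=0
SUB r4, r4, #1 → r4=3-1=2
CMP r4, #1  (cmp 2,1)
BGT L1: taken
LSR r2, r2, #4 → r2=0>>4=0
LSR r3, r3, #2 → r3=0>>2=0
SUB r3, r3, r2 → r3=0-0=0
SUB r4, r4, #1 → r4=2-1=1
CMP r4, #1  (cmp 1,1)
BGT L1: not taken
OR r3, r3, #12 → r3=0|12=12
halt.
Total executed instructions: 35.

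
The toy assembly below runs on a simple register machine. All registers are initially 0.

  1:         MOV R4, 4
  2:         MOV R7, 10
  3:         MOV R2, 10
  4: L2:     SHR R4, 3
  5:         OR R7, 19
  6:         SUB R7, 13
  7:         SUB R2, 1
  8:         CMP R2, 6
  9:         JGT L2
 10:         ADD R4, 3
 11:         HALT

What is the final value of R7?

R4=4
R7=10
R2=10
R4=4>>3=0
R7=10|19=27
R7=27-13=14
R2=10-1=9
CMP R2, 6  (cmp 9,6)
JGT L2: taken
R4=0>>3=0
R7=14|19=31
R7=31-13=18
R2=9-1=8
CMP R2, 6  (cmp 8,6)
JGT L2: taken
R4=0>>3=0
R7=18|19=19
R7=19-13=6
R2=8-1=7
CMP R2, 6  (cmp 7,6)
JGT L2: taken
R4=0>>3=0
R7=6|19=23
R7=23-13=10
R2=7-1=6
CMP R2, 6  (cmp 6,6)
JGT L2: not taken
R4=0+3=3
halt.

10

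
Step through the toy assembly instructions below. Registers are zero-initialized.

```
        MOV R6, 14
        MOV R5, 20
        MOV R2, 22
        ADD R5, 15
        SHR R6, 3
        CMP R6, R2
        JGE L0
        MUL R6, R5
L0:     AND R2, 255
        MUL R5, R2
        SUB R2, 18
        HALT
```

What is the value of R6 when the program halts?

R6=14
R5=20
R2=22
R5=20+15=35
R6=14>>3=1
CMP R6, R2  (cmp 1,22)
JGE L0: not taken
R6=1*35=35
R2=22&255=22
R5=35*22=770
R2=22-18=4
halt.

35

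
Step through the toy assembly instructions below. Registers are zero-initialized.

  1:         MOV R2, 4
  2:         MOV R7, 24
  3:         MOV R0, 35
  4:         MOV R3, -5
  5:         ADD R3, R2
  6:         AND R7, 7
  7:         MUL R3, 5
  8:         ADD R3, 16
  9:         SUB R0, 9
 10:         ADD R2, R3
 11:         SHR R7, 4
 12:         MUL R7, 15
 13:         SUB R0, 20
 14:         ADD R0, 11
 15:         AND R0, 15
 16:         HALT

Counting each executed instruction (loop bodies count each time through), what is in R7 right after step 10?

MOV R2, 4 → R2=4
MOV R7, 24 → R7=24
MOV R0, 35 → R0=35
MOV R3, -5 → R3=-5
ADD R3, R2 → R3=(-5)+4=-1
AND R7, 7 → R7=24&7=0
MUL R3, 5 → R3=(-1)*5=-5
ADD R3, 16 → R3=(-5)+16=11
SUB R0, 9 → R0=35-9=26
ADD R2, R3 → R2=4+11=15
After step 10: R7 = 0.

0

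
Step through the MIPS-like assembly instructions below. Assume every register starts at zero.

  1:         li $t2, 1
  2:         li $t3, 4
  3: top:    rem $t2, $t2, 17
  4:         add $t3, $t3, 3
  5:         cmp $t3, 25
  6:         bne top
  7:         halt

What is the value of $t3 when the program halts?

25

after li $t2, 1: $t2=1
after li $t3, 4: $t3=4
after rem $t2, $t2, 17: $t2=1%17=1
after add $t3, $t3, 3: $t3=4+3=7
cmp $t3, 25  (cmp 7,25)
bne top: taken
after rem $t2, $t2, 17: $t2=1%17=1
after add $t3, $t3, 3: $t3=7+3=10
cmp $t3, 25  (cmp 10,25)
bne top: taken
after rem $t2, $t2, 17: $t2=1%17=1
after add $t3, $t3, 3: $t3=10+3=13
cmp $t3, 25  (cmp 13,25)
bne top: taken
after rem $t2, $t2, 17: $t2=1%17=1
after add $t3, $t3, 3: $t3=13+3=16
cmp $t3, 25  (cmp 16,25)
bne top: taken
after rem $t2, $t2, 17: $t2=1%17=1
after add $t3, $t3, 3: $t3=16+3=19
cmp $t3, 25  (cmp 19,25)
bne top: taken
after rem $t2, $t2, 17: $t2=1%17=1
after add $t3, $t3, 3: $t3=19+3=22
cmp $t3, 25  (cmp 22,25)
bne top: taken
after rem $t2, $t2, 17: $t2=1%17=1
after add $t3, $t3, 3: $t3=22+3=25
cmp $t3, 25  (cmp 25,25)
bne top: not taken
halt.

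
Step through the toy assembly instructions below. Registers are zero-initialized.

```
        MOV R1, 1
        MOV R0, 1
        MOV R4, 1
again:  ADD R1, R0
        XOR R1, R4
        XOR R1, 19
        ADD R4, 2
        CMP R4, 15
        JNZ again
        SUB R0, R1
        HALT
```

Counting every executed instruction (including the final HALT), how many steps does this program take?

47

after MOV R1, 1: R1=1
after MOV R0, 1: R0=1
after MOV R4, 1: R4=1
after ADD R1, R0: R1=1+1=2
after XOR R1, R4: R1=2^1=3
after XOR R1, 19: R1=3^19=16
after ADD R4, 2: R4=1+2=3
CMP R4, 15  (cmp 3,15)
JNZ again: taken
after ADD R1, R0: R1=16+1=17
after XOR R1, R4: R1=17^3=18
after XOR R1, 19: R1=18^19=1
after ADD R4, 2: R4=3+2=5
CMP R4, 15  (cmp 5,15)
JNZ again: taken
after ADD R1, R0: R1=1+1=2
after XOR R1, R4: R1=2^5=7
after XOR R1, 19: R1=7^19=20
after ADD R4, 2: R4=5+2=7
CMP R4, 15  (cmp 7,15)
JNZ again: taken
after ADD R1, R0: R1=20+1=21
after XOR R1, R4: R1=21^7=18
after XOR R1, 19: R1=18^19=1
after ADD R4, 2: R4=7+2=9
CMP R4, 15  (cmp 9,15)
JNZ again: taken
after ADD R1, R0: R1=1+1=2
after XOR R1, R4: R1=2^9=11
after XOR R1, 19: R1=11^19=24
after ADD R4, 2: R4=9+2=11
CMP R4, 15  (cmp 11,15)
JNZ again: taken
after ADD R1, R0: R1=24+1=25
after XOR R1, R4: R1=25^11=18
after XOR R1, 19: R1=18^19=1
after ADD R4, 2: R4=11+2=13
CMP R4, 15  (cmp 13,15)
JNZ again: taken
after ADD R1, R0: R1=1+1=2
after XOR R1, R4: R1=2^13=15
after XOR R1, 19: R1=15^19=28
after ADD R4, 2: R4=13+2=15
CMP R4, 15  (cmp 15,15)
JNZ again: not taken
after SUB R0, R1: R0=1-28=-27
halt.
Total executed instructions: 47.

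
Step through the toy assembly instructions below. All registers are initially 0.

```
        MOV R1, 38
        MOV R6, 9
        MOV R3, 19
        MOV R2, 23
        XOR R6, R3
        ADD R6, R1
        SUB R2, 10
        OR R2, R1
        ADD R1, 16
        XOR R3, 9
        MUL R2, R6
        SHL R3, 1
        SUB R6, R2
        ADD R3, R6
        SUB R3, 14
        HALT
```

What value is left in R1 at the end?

54

MOV R1, 38 → R1=38
MOV R6, 9 → R6=9
MOV R3, 19 → R3=19
MOV R2, 23 → R2=23
XOR R6, R3 → R6=9^19=26
ADD R6, R1 → R6=26+38=64
SUB R2, 10 → R2=23-10=13
OR R2, R1 → R2=13|38=47
ADD R1, 16 → R1=38+16=54
XOR R3, 9 → R3=19^9=26
MUL R2, R6 → R2=47*64=3008
SHL R3, 1 → R3=26<<1=52
SUB R6, R2 → R6=64-3008=-2944
ADD R3, R6 → R3=52+(-2944)=-2892
SUB R3, 14 → R3=(-2892)-14=-2906
halt.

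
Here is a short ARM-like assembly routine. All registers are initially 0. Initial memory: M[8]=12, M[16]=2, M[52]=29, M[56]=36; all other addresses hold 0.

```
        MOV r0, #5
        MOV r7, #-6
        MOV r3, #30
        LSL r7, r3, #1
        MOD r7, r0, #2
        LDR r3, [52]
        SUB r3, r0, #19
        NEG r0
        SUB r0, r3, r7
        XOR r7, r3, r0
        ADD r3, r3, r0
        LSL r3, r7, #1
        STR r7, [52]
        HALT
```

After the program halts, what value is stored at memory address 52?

MOV r0, #5 → r0=5
MOV r7, #-6 → r7=-6
MOV r3, #30 → r3=30
LSL r7, r3, #1 → r7=30<<1=60
MOD r7, r0, #2 → r7=5%2=1
LDR r3, [52] → r3=M[52]=29
SUB r3, r0, #19 → r3=5-19=-14
NEG r0 → r0=-(5)=-5
SUB r0, r3, r7 → r0=(-14)-1=-15
XOR r7, r3, r0 → r7=(-14)^(-15)=3
ADD r3, r3, r0 → r3=(-14)+(-15)=-29
LSL r3, r7, #1 → r3=3<<1=6
STR r7, [52] → M[52]=3
halt.

3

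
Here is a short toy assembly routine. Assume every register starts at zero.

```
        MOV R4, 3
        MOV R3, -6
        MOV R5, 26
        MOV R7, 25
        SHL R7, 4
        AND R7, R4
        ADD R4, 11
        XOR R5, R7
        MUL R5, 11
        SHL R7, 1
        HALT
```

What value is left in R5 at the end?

R4=3
R3=-6
R5=26
R7=25
R7=25<<4=400
R7=400&3=0
R4=3+11=14
R5=26^0=26
R5=26*11=286
R7=0<<1=0
halt.

286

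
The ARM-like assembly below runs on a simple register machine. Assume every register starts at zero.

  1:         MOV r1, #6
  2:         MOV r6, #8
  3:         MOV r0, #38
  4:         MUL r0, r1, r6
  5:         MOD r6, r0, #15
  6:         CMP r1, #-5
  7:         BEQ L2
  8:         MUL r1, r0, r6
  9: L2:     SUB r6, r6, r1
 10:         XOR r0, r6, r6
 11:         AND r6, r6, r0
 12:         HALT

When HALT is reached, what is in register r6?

0

r1=6
r6=8
r0=38
r0=6*8=48
r6=48%15=3
CMP r1, #-5  (cmp 6,-5)
BEQ L2: not taken
r1=48*3=144
r6=3-144=-141
r0=(-141)^(-141)=0
r6=(-141)&0=0
halt.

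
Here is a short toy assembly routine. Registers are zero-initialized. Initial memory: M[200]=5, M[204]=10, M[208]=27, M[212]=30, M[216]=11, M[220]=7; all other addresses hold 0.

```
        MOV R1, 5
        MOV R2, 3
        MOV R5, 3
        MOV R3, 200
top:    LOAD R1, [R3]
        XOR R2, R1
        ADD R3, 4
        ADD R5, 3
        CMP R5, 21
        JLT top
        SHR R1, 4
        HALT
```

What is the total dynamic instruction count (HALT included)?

after MOV R1, 5: R1=5
after MOV R2, 3: R2=3
after MOV R5, 3: R5=3
after MOV R3, 200: R3=200
after LOAD R1, [R3]: R1=M[200]=5
after XOR R2, R1: R2=3^5=6
after ADD R3, 4: R3=200+4=204
after ADD R5, 3: R5=3+3=6
CMP R5, 21  (cmp 6,21)
JLT top: taken
after LOAD R1, [R3]: R1=M[204]=10
after XOR R2, R1: R2=6^10=12
after ADD R3, 4: R3=204+4=208
after ADD R5, 3: R5=6+3=9
CMP R5, 21  (cmp 9,21)
JLT top: taken
after LOAD R1, [R3]: R1=M[208]=27
after XOR R2, R1: R2=12^27=23
after ADD R3, 4: R3=208+4=212
after ADD R5, 3: R5=9+3=12
CMP R5, 21  (cmp 12,21)
JLT top: taken
after LOAD R1, [R3]: R1=M[212]=30
after XOR R2, R1: R2=23^30=9
after ADD R3, 4: R3=212+4=216
after ADD R5, 3: R5=12+3=15
CMP R5, 21  (cmp 15,21)
JLT top: taken
after LOAD R1, [R3]: R1=M[216]=11
after XOR R2, R1: R2=9^11=2
after ADD R3, 4: R3=216+4=220
after ADD R5, 3: R5=15+3=18
CMP R5, 21  (cmp 18,21)
JLT top: taken
after LOAD R1, [R3]: R1=M[220]=7
after XOR R2, R1: R2=2^7=5
after ADD R3, 4: R3=220+4=224
after ADD R5, 3: R5=18+3=21
CMP R5, 21  (cmp 21,21)
JLT top: not taken
after SHR R1, 4: R1=7>>4=0
halt.
Total executed instructions: 42.

42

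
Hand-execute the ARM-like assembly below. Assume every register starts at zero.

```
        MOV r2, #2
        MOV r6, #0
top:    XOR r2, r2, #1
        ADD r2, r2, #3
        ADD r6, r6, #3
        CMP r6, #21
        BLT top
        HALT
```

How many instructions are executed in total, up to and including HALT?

MOV r2, #2 → r2=2
MOV r6, #0 → r6=0
XOR r2, r2, #1 → r2=2^1=3
ADD r2, r2, #3 → r2=3+3=6
ADD r6, r6, #3 → r6=0+3=3
CMP r6, #21  (cmp 3,21)
BLT top: taken
XOR r2, r2, #1 → r2=6^1=7
ADD r2, r2, #3 → r2=7+3=10
ADD r6, r6, #3 → r6=3+3=6
CMP r6, #21  (cmp 6,21)
BLT top: taken
XOR r2, r2, #1 → r2=10^1=11
ADD r2, r2, #3 → r2=11+3=14
ADD r6, r6, #3 → r6=6+3=9
CMP r6, #21  (cmp 9,21)
BLT top: taken
XOR r2, r2, #1 → r2=14^1=15
ADD r2, r2, #3 → r2=15+3=18
ADD r6, r6, #3 → r6=9+3=12
CMP r6, #21  (cmp 12,21)
BLT top: taken
XOR r2, r2, #1 → r2=18^1=19
ADD r2, r2, #3 → r2=19+3=22
ADD r6, r6, #3 → r6=12+3=15
CMP r6, #21  (cmp 15,21)
BLT top: taken
XOR r2, r2, #1 → r2=22^1=23
ADD r2, r2, #3 → r2=23+3=26
ADD r6, r6, #3 → r6=15+3=18
CMP r6, #21  (cmp 18,21)
BLT top: taken
XOR r2, r2, #1 → r2=26^1=27
ADD r2, r2, #3 → r2=27+3=30
ADD r6, r6, #3 → r6=18+3=21
CMP r6, #21  (cmp 21,21)
BLT top: not taken
halt.
Total executed instructions: 38.

38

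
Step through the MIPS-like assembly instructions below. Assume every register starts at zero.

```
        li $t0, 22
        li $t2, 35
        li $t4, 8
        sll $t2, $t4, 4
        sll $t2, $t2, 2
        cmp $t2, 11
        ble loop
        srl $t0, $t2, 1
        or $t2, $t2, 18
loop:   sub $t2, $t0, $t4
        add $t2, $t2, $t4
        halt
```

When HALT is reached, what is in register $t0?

after li $t0, 22: $t0=22
after li $t2, 35: $t2=35
after li $t4, 8: $t4=8
after sll $t2, $t4, 4: $t2=8<<4=128
after sll $t2, $t2, 2: $t2=128<<2=512
cmp $t2, 11  (cmp 512,11)
ble loop: not taken
after srl $t0, $t2, 1: $t0=512>>1=256
after or $t2, $t2, 18: $t2=512|18=530
after sub $t2, $t0, $t4: $t2=256-8=248
after add $t2, $t2, $t4: $t2=248+8=256
halt.

256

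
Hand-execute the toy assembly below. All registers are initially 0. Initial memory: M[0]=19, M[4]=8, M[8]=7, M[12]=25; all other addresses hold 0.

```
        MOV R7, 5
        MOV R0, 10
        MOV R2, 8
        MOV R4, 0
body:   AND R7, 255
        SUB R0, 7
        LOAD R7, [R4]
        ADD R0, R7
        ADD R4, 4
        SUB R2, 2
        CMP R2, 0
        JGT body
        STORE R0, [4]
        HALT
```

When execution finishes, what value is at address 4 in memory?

41

MOV R7, 5 → R7=5
MOV R0, 10 → R0=10
MOV R2, 8 → R2=8
MOV R4, 0 → R4=0
AND R7, 255 → R7=5&255=5
SUB R0, 7 → R0=10-7=3
LOAD R7, [R4] → R7=M[0]=19
ADD R0, R7 → R0=3+19=22
ADD R4, 4 → R4=0+4=4
SUB R2, 2 → R2=8-2=6
CMP R2, 0  (cmp 6,0)
JGT body: taken
AND R7, 255 → R7=19&255=19
SUB R0, 7 → R0=22-7=15
LOAD R7, [R4] → R7=M[4]=8
ADD R0, R7 → R0=15+8=23
ADD R4, 4 → R4=4+4=8
SUB R2, 2 → R2=6-2=4
CMP R2, 0  (cmp 4,0)
JGT body: taken
AND R7, 255 → R7=8&255=8
SUB R0, 7 → R0=23-7=16
LOAD R7, [R4] → R7=M[8]=7
ADD R0, R7 → R0=16+7=23
ADD R4, 4 → R4=8+4=12
SUB R2, 2 → R2=4-2=2
CMP R2, 0  (cmp 2,0)
JGT body: taken
AND R7, 255 → R7=7&255=7
SUB R0, 7 → R0=23-7=16
LOAD R7, [R4] → R7=M[12]=25
ADD R0, R7 → R0=16+25=41
ADD R4, 4 → R4=12+4=16
SUB R2, 2 → R2=2-2=0
CMP R2, 0  (cmp 0,0)
JGT body: not taken
STORE R0, [4] → M[4]=41
halt.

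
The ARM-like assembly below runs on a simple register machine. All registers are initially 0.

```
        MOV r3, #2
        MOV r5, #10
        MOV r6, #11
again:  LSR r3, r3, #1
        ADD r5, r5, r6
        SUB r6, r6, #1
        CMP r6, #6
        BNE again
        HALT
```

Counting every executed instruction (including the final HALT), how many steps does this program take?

29

MOV r3, #2 → r3=2
MOV r5, #10 → r5=10
MOV r6, #11 → r6=11
LSR r3, r3, #1 → r3=2>>1=1
ADD r5, r5, r6 → r5=10+11=21
SUB r6, r6, #1 → r6=11-1=10
CMP r6, #6  (cmp 10,6)
BNE again: taken
LSR r3, r3, #1 → r3=1>>1=0
ADD r5, r5, r6 → r5=21+10=31
SUB r6, r6, #1 → r6=10-1=9
CMP r6, #6  (cmp 9,6)
BNE again: taken
LSR r3, r3, #1 → r3=0>>1=0
ADD r5, r5, r6 → r5=31+9=40
SUB r6, r6, #1 → r6=9-1=8
CMP r6, #6  (cmp 8,6)
BNE again: taken
LSR r3, r3, #1 → r3=0>>1=0
ADD r5, r5, r6 → r5=40+8=48
SUB r6, r6, #1 → r6=8-1=7
CMP r6, #6  (cmp 7,6)
BNE again: taken
LSR r3, r3, #1 → r3=0>>1=0
ADD r5, r5, r6 → r5=48+7=55
SUB r6, r6, #1 → r6=7-1=6
CMP r6, #6  (cmp 6,6)
BNE again: not taken
halt.
Total executed instructions: 29.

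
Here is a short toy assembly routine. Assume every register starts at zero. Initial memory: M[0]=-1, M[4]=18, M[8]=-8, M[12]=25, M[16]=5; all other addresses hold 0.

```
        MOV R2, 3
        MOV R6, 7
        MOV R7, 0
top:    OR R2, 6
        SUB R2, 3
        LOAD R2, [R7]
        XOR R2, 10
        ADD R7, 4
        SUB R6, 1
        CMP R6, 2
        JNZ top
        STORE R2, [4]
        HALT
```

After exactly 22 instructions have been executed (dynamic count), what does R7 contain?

R2=3
R6=7
R7=0
R2=3|6=7
R2=7-3=4
R2=M[0]=-1
R2=(-1)^10=-11
R7=0+4=4
R6=7-1=6
CMP R6, 2  (cmp 6,2)
JNZ top: taken
R2=(-11)|6=-9
R2=(-9)-3=-12
R2=M[4]=18
R2=18^10=24
R7=4+4=8
R6=6-1=5
CMP R6, 2  (cmp 5,2)
JNZ top: taken
R2=24|6=30
R2=30-3=27
R2=M[8]=-8
After step 22: R7 = 8.

8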